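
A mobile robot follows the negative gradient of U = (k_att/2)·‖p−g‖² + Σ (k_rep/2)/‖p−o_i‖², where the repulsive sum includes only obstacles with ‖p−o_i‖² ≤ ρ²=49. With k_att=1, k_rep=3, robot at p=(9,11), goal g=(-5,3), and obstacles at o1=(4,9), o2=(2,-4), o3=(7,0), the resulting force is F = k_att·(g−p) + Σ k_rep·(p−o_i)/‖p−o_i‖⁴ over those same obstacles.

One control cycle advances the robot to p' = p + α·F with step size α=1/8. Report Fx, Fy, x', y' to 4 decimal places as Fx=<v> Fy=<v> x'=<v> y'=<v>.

F_att = 1·(g−p) = 1·(-14,-8) = (-14.0000,-8.0000)
o1: d²=29 ≤ ρ²=49; F_rep = 3·(5,2)/29² = (0.0178,0.0071)
o2: d²=274 > ρ²=49 → inactive
o3: d²=125 > ρ²=49 → inactive
F = F_att + ΣF_rep = (-13.9822,-7.9929)
p' = p + 1/8·F = (7.2522,10.0009)

Fx=-13.9822 Fy=-7.9929 x'=7.2522 y'=10.0009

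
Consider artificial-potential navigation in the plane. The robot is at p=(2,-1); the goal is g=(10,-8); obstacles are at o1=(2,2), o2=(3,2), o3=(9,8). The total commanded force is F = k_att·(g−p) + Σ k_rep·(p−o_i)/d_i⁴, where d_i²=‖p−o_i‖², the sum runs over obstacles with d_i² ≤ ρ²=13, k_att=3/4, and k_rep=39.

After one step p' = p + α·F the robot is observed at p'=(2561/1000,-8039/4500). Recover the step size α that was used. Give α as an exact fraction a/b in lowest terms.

F_att = 3/4·(g−p) = 3/4·(8,-7) = (6.0000,-5.2500)
o1: d²=9 ≤ ρ²=13; F_rep = 39·(0,-3)/9² = (0.0000,-1.4444)
o2: d²=10 ≤ ρ²=13; F_rep = 39·(-1,-3)/10² = (-0.3900,-1.1700)
o3: d²=130 > ρ²=13 → inactive
F = F_att + ΣF_rep = (5.6100,-7.8644)
Δp = p'−p = (0.5610,-0.7864); α = Δx/Fx = (561/1000) / (561/100) = 1/10
check: Δy/Fy = (-3539/4500) / (-3539/450) = 1/10 ✓

α = 1/10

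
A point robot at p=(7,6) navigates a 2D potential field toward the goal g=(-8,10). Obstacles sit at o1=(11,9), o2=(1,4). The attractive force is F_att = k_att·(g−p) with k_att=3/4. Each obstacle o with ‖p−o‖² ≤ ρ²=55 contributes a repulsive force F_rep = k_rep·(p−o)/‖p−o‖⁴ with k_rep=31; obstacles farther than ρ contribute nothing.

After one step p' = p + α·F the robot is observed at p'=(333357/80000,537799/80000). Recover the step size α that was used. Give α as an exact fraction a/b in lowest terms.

α = 1/4

F_att = 3/4·(g−p) = 3/4·(-15,4) = (-11.2500,3.0000)
o1: d²=25 ≤ ρ²=55; F_rep = 31·(-4,-3)/25² = (-0.1984,-0.1488)
o2: d²=40 ≤ ρ²=55; F_rep = 31·(6,2)/40² = (0.1163,0.0387)
F = F_att + ΣF_rep = (-11.3322,2.8899)
Δp = p'−p = (-2.8330,0.7225); α = Δx/Fx = (-226643/80000) / (-226643/20000) = 1/4
check: Δy/Fy = (57799/80000) / (57799/20000) = 1/4 ✓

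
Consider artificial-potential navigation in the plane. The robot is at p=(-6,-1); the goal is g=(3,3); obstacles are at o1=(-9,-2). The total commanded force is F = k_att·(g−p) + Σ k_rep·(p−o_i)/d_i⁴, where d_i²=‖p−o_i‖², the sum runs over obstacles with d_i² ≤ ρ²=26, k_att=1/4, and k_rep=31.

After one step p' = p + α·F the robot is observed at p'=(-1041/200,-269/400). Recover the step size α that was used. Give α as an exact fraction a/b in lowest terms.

F_att = 1/4·(g−p) = 1/4·(9,4) = (2.2500,1.0000)
o1: d²=10 ≤ ρ²=26; F_rep = 31·(3,1)/10² = (0.9300,0.3100)
F = F_att + ΣF_rep = (3.1800,1.3100)
Δp = p'−p = (0.7950,0.3275); α = Δx/Fx = (159/200) / (159/50) = 1/4
check: Δy/Fy = (131/400) / (131/100) = 1/4 ✓

α = 1/4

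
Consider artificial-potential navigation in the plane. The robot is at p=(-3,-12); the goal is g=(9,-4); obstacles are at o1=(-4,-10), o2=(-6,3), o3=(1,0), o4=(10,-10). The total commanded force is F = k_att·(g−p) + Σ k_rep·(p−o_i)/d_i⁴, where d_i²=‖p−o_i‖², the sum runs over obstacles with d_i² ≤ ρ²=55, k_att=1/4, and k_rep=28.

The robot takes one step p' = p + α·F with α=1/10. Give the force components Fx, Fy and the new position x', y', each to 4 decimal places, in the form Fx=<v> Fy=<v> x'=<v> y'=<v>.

Fx=4.1200 Fy=-0.2400 x'=-2.5880 y'=-12.0240

F_att = 1/4·(g−p) = 1/4·(12,8) = (3.0000,2.0000)
o1: d²=5 ≤ ρ²=55; F_rep = 28·(1,-2)/5² = (1.1200,-2.2400)
o2: d²=234 > ρ²=55 → inactive
o3: d²=160 > ρ²=55 → inactive
o4: d²=173 > ρ²=55 → inactive
F = F_att + ΣF_rep = (4.1200,-0.2400)
p' = p + 1/10·F = (-2.5880,-12.0240)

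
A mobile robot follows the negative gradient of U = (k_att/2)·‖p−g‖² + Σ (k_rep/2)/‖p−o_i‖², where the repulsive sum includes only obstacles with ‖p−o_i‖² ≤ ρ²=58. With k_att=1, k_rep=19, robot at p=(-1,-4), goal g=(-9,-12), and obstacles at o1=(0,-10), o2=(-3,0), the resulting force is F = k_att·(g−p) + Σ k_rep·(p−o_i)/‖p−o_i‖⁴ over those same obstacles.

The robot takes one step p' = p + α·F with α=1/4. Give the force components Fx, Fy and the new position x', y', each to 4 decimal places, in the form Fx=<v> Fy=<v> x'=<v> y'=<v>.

Fx=-7.9189 Fy=-8.1067 x'=-2.9797 y'=-6.0267

F_att = 1·(g−p) = 1·(-8,-8) = (-8.0000,-8.0000)
o1: d²=37 ≤ ρ²=58; F_rep = 19·(-1,6)/37² = (-0.0139,0.0833)
o2: d²=20 ≤ ρ²=58; F_rep = 19·(2,-4)/20² = (0.0950,-0.1900)
F = F_att + ΣF_rep = (-7.9189,-8.1067)
p' = p + 1/4·F = (-2.9797,-6.0267)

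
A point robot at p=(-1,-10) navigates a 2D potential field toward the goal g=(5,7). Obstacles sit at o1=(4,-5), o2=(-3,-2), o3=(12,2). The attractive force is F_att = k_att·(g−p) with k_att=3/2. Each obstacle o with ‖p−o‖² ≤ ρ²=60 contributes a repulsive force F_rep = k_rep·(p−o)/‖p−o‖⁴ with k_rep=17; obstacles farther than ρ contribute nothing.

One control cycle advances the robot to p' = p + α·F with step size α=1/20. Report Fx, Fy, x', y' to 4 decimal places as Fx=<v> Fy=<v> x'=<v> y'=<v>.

Fx=8.9660 Fy=25.4660 x'=-0.5517 y'=-8.7267

F_att = 3/2·(g−p) = 3/2·(6,17) = (9.0000,25.5000)
o1: d²=50 ≤ ρ²=60; F_rep = 17·(-5,-5)/50² = (-0.0340,-0.0340)
o2: d²=68 > ρ²=60 → inactive
o3: d²=313 > ρ²=60 → inactive
F = F_att + ΣF_rep = (8.9660,25.4660)
p' = p + 1/20·F = (-0.5517,-8.7267)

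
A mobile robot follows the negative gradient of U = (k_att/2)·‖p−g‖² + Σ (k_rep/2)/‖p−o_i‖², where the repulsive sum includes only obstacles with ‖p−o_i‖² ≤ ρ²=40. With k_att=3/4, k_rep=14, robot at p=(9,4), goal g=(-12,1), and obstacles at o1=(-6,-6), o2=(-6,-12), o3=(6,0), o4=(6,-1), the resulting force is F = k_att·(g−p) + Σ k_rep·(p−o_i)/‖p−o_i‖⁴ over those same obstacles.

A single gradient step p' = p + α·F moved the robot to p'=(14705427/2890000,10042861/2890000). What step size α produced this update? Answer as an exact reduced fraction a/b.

α = 1/4

F_att = 3/4·(g−p) = 3/4·(-21,-3) = (-15.7500,-2.2500)
o1: d²=325 > ρ²=40 → inactive
o2: d²=481 > ρ²=40 → inactive
o3: d²=25 ≤ ρ²=40; F_rep = 14·(3,4)/25² = (0.0672,0.0896)
o4: d²=34 ≤ ρ²=40; F_rep = 14·(3,5)/34² = (0.0363,0.0606)
F = F_att + ΣF_rep = (-15.6465,-2.0998)
Δp = p'−p = (-3.9116,-0.5250); α = Δx/Fx = (-11304573/2890000) / (-11304573/722500) = 1/4
check: Δy/Fy = (-1517139/2890000) / (-1517139/722500) = 1/4 ✓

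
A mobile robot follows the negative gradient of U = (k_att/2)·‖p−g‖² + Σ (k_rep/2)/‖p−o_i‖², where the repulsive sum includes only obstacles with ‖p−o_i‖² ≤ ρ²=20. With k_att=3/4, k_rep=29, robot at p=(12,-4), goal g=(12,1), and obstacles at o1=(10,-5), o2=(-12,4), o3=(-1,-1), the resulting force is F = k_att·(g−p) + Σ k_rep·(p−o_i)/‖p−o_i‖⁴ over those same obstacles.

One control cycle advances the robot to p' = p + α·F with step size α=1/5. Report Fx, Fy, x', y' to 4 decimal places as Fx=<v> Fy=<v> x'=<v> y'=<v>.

F_att = 3/4·(g−p) = 3/4·(0,5) = (0.0000,3.7500)
o1: d²=5 ≤ ρ²=20; F_rep = 29·(2,1)/5² = (2.3200,1.1600)
o2: d²=640 > ρ²=20 → inactive
o3: d²=178 > ρ²=20 → inactive
F = F_att + ΣF_rep = (2.3200,4.9100)
p' = p + 1/5·F = (12.4640,-3.0180)

Fx=2.3200 Fy=4.9100 x'=12.4640 y'=-3.0180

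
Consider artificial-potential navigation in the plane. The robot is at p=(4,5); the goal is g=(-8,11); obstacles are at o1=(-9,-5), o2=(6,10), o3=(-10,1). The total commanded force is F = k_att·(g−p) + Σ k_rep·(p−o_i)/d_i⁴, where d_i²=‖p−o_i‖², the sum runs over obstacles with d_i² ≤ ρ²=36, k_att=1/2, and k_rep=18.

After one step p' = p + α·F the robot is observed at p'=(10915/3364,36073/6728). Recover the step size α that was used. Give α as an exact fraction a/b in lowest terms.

α = 1/8

F_att = 1/2·(g−p) = 1/2·(-12,6) = (-6.0000,3.0000)
o1: d²=269 > ρ²=36 → inactive
o2: d²=29 ≤ ρ²=36; F_rep = 18·(-2,-5)/29² = (-0.0428,-0.1070)
o3: d²=212 > ρ²=36 → inactive
F = F_att + ΣF_rep = (-6.0428,2.8930)
Δp = p'−p = (-0.7554,0.3616); α = Δx/Fx = (-2541/3364) / (-5082/841) = 1/8
check: Δy/Fy = (2433/6728) / (2433/841) = 1/8 ✓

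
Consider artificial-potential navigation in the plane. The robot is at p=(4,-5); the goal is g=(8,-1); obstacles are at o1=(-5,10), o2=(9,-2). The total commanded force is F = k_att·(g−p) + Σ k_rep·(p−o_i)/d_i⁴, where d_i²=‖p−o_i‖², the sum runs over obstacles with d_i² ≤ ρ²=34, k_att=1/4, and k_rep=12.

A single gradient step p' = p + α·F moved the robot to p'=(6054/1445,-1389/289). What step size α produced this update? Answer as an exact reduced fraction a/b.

α = 1/5

F_att = 1/4·(g−p) = 1/4·(4,4) = (1.0000,1.0000)
o1: d²=306 > ρ²=34 → inactive
o2: d²=34 ≤ ρ²=34; F_rep = 12·(-5,-3)/34² = (-0.0519,-0.0311)
F = F_att + ΣF_rep = (0.9481,0.9689)
Δp = p'−p = (0.1896,0.1938); α = Δx/Fx = (274/1445) / (274/289) = 1/5
check: Δy/Fy = (56/289) / (280/289) = 1/5 ✓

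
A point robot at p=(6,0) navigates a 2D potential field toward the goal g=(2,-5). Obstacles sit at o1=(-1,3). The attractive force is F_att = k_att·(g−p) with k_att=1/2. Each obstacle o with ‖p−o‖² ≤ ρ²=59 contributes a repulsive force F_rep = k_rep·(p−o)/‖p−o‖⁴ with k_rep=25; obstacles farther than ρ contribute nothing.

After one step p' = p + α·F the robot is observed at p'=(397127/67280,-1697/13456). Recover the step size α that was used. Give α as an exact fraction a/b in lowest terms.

α = 1/20

F_att = 1/2·(g−p) = 1/2·(-4,-5) = (-2.0000,-2.5000)
o1: d²=58 ≤ ρ²=59; F_rep = 25·(7,-3)/58² = (0.0520,-0.0223)
F = F_att + ΣF_rep = (-1.9480,-2.5223)
Δp = p'−p = (-0.0974,-0.1261); α = Δx/Fx = (-6553/67280) / (-6553/3364) = 1/20
check: Δy/Fy = (-1697/13456) / (-8485/3364) = 1/20 ✓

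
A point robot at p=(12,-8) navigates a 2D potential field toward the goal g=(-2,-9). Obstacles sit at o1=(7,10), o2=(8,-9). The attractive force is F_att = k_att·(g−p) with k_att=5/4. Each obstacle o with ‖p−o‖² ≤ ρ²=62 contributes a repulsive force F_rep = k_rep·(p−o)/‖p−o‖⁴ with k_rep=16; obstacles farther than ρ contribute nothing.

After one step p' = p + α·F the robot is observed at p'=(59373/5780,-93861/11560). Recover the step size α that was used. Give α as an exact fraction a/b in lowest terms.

α = 1/10

F_att = 5/4·(g−p) = 5/4·(-14,-1) = (-17.5000,-1.2500)
o1: d²=349 > ρ²=62 → inactive
o2: d²=17 ≤ ρ²=62; F_rep = 16·(4,1)/17² = (0.2215,0.0554)
F = F_att + ΣF_rep = (-17.2785,-1.1946)
Δp = p'−p = (-1.7279,-0.1195); α = Δx/Fx = (-9987/5780) / (-9987/578) = 1/10
check: Δy/Fy = (-1381/11560) / (-1381/1156) = 1/10 ✓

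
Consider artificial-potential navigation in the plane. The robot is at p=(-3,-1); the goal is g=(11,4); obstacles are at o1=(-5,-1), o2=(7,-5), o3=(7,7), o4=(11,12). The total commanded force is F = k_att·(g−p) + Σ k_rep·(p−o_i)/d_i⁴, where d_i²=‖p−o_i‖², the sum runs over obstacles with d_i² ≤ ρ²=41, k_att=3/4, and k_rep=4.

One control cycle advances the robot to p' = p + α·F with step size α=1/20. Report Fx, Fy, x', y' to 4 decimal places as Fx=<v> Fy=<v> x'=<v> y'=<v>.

Fx=11.0000 Fy=3.7500 x'=-2.4500 y'=-0.8125

F_att = 3/4·(g−p) = 3/4·(14,5) = (10.5000,3.7500)
o1: d²=4 ≤ ρ²=41; F_rep = 4·(2,0)/4² = (0.5000,0.0000)
o2: d²=116 > ρ²=41 → inactive
o3: d²=164 > ρ²=41 → inactive
o4: d²=365 > ρ²=41 → inactive
F = F_att + ΣF_rep = (11.0000,3.7500)
p' = p + 1/20·F = (-2.4500,-0.8125)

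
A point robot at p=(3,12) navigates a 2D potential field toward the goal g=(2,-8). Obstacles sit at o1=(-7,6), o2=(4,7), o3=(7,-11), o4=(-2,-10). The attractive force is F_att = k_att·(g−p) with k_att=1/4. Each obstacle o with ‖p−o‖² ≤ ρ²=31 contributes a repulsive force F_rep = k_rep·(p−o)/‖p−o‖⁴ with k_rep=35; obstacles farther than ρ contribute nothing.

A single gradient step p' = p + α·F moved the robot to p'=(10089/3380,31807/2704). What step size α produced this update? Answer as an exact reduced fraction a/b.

α = 1/20

F_att = 1/4·(g−p) = 1/4·(-1,-20) = (-0.2500,-5.0000)
o1: d²=136 > ρ²=31 → inactive
o2: d²=26 ≤ ρ²=31; F_rep = 35·(-1,5)/26² = (-0.0518,0.2589)
o3: d²=545 > ρ²=31 → inactive
o4: d²=509 > ρ²=31 → inactive
F = F_att + ΣF_rep = (-0.3018,-4.7411)
Δp = p'−p = (-0.0151,-0.2371); α = Δx/Fx = (-51/3380) / (-51/169) = 1/20
check: Δy/Fy = (-641/2704) / (-3205/676) = 1/20 ✓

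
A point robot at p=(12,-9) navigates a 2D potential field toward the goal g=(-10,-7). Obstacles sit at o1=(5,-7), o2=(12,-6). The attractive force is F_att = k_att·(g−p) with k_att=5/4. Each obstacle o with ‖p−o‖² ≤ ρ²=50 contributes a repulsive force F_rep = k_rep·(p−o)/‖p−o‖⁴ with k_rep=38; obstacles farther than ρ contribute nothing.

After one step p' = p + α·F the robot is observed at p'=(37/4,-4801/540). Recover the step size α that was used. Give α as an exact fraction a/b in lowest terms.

F_att = 5/4·(g−p) = 5/4·(-22,2) = (-27.5000,2.5000)
o1: d²=53 > ρ²=50 → inactive
o2: d²=9 ≤ ρ²=50; F_rep = 38·(0,-3)/9² = (0.0000,-1.4074)
F = F_att + ΣF_rep = (-27.5000,1.0926)
Δp = p'−p = (-2.7500,0.1093); α = Δx/Fx = (-11/4) / (-55/2) = 1/10
check: Δy/Fy = (59/540) / (59/54) = 1/10 ✓

α = 1/10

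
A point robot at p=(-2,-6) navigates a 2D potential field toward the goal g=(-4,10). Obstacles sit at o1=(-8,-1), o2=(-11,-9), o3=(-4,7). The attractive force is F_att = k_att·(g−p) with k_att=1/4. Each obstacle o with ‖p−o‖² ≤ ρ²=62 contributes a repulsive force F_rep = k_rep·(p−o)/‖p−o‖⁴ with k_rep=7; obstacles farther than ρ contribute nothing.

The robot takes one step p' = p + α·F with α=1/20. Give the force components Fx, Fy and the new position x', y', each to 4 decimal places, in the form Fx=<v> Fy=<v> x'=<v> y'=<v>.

Fx=-0.4887 Fy=3.9906 x'=-2.0244 y'=-5.8005

F_att = 1/4·(g−p) = 1/4·(-2,16) = (-0.5000,4.0000)
o1: d²=61 ≤ ρ²=62; F_rep = 7·(6,-5)/61² = (0.0113,-0.0094)
o2: d²=90 > ρ²=62 → inactive
o3: d²=173 > ρ²=62 → inactive
F = F_att + ΣF_rep = (-0.4887,3.9906)
p' = p + 1/20·F = (-2.0244,-5.8005)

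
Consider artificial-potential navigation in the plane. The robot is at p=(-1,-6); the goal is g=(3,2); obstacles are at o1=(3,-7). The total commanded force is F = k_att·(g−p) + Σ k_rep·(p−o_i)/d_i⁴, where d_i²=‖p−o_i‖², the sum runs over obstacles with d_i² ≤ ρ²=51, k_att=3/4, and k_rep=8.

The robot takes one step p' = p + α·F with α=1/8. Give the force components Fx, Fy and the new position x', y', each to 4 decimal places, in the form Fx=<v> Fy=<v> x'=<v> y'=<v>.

F_att = 3/4·(g−p) = 3/4·(4,8) = (3.0000,6.0000)
o1: d²=17 ≤ ρ²=51; F_rep = 8·(-4,1)/17² = (-0.1107,0.0277)
F = F_att + ΣF_rep = (2.8893,6.0277)
p' = p + 1/8·F = (-0.6388,-5.2465)

Fx=2.8893 Fy=6.0277 x'=-0.6388 y'=-5.2465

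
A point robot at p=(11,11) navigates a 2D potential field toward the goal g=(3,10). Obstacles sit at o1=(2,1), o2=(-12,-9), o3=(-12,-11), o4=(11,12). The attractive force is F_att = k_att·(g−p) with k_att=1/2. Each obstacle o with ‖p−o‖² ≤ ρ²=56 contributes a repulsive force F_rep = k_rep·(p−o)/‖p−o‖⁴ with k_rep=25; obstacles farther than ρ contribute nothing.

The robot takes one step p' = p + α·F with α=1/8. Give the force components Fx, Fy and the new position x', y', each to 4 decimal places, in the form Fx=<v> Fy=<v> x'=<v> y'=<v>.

Fx=-4.0000 Fy=-25.5000 x'=10.5000 y'=7.8125

F_att = 1/2·(g−p) = 1/2·(-8,-1) = (-4.0000,-0.5000)
o1: d²=181 > ρ²=56 → inactive
o2: d²=929 > ρ²=56 → inactive
o3: d²=1013 > ρ²=56 → inactive
o4: d²=1 ≤ ρ²=56; F_rep = 25·(0,-1)/1² = (0.0000,-25.0000)
F = F_att + ΣF_rep = (-4.0000,-25.5000)
p' = p + 1/8·F = (10.5000,7.8125)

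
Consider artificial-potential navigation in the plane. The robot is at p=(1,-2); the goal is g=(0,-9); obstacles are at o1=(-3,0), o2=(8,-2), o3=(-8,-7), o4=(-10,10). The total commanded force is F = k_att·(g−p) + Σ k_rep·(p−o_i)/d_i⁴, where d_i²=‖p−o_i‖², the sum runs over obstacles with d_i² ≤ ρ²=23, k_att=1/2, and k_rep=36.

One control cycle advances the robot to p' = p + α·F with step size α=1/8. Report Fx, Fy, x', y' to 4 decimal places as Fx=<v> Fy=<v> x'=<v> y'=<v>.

Fx=-0.1400 Fy=-3.6800 x'=0.9825 y'=-2.4600

F_att = 1/2·(g−p) = 1/2·(-1,-7) = (-0.5000,-3.5000)
o1: d²=20 ≤ ρ²=23; F_rep = 36·(4,-2)/20² = (0.3600,-0.1800)
o2: d²=49 > ρ²=23 → inactive
o3: d²=106 > ρ²=23 → inactive
o4: d²=265 > ρ²=23 → inactive
F = F_att + ΣF_rep = (-0.1400,-3.6800)
p' = p + 1/8·F = (0.9825,-2.4600)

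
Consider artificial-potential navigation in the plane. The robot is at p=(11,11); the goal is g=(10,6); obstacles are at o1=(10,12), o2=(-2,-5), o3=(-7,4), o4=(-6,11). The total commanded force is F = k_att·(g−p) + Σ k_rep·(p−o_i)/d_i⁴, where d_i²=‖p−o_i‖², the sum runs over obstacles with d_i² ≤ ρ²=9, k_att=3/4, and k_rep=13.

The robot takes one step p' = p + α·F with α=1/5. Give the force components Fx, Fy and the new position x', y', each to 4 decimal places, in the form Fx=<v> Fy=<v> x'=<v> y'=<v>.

Fx=2.5000 Fy=-7.0000 x'=11.5000 y'=9.6000

F_att = 3/4·(g−p) = 3/4·(-1,-5) = (-0.7500,-3.7500)
o1: d²=2 ≤ ρ²=9; F_rep = 13·(1,-1)/2² = (3.2500,-3.2500)
o2: d²=425 > ρ²=9 → inactive
o3: d²=373 > ρ²=9 → inactive
o4: d²=289 > ρ²=9 → inactive
F = F_att + ΣF_rep = (2.5000,-7.0000)
p' = p + 1/5·F = (11.5000,9.6000)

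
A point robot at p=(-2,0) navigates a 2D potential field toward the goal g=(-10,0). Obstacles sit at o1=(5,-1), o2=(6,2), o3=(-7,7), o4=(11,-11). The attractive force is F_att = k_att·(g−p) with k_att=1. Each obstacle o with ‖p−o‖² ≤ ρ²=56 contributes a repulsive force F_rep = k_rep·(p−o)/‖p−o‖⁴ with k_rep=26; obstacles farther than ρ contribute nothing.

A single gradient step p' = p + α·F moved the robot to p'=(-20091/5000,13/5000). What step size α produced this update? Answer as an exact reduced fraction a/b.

F_att = 1·(g−p) = 1·(-8,0) = (-8.0000,0.0000)
o1: d²=50 ≤ ρ²=56; F_rep = 26·(-7,1)/50² = (-0.0728,0.0104)
o2: d²=68 > ρ²=56 → inactive
o3: d²=74 > ρ²=56 → inactive
o4: d²=290 > ρ²=56 → inactive
F = F_att + ΣF_rep = (-8.0728,0.0104)
Δp = p'−p = (-2.0182,0.0026); α = Δx/Fx = (-10091/5000) / (-10091/1250) = 1/4
check: Δy/Fy = (13/5000) / (13/1250) = 1/4 ✓

α = 1/4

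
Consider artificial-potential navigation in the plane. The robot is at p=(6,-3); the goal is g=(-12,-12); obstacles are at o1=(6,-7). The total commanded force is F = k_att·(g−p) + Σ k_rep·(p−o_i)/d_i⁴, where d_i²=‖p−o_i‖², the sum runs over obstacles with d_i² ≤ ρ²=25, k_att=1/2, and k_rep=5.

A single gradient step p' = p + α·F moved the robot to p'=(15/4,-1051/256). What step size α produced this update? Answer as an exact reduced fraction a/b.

α = 1/4

F_att = 1/2·(g−p) = 1/2·(-18,-9) = (-9.0000,-4.5000)
o1: d²=16 ≤ ρ²=25; F_rep = 5·(0,4)/16² = (0.0000,0.0781)
F = F_att + ΣF_rep = (-9.0000,-4.4219)
Δp = p'−p = (-2.2500,-1.1055); α = Δx/Fx = (-9/4) / (-9) = 1/4
check: Δy/Fy = (-283/256) / (-283/64) = 1/4 ✓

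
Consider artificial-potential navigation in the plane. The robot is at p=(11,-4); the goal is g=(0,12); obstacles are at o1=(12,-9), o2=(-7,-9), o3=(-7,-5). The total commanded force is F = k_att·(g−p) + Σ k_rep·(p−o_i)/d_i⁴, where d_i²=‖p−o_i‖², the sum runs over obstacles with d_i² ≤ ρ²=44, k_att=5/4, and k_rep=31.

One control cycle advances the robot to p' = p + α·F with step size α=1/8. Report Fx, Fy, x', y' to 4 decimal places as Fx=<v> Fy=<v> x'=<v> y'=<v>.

Fx=-13.7959 Fy=20.2293 x'=9.2755 y'=-1.4713

F_att = 5/4·(g−p) = 5/4·(-11,16) = (-13.7500,20.0000)
o1: d²=26 ≤ ρ²=44; F_rep = 31·(-1,5)/26² = (-0.0459,0.2293)
o2: d²=349 > ρ²=44 → inactive
o3: d²=325 > ρ²=44 → inactive
F = F_att + ΣF_rep = (-13.7959,20.2293)
p' = p + 1/8·F = (9.2755,-1.4713)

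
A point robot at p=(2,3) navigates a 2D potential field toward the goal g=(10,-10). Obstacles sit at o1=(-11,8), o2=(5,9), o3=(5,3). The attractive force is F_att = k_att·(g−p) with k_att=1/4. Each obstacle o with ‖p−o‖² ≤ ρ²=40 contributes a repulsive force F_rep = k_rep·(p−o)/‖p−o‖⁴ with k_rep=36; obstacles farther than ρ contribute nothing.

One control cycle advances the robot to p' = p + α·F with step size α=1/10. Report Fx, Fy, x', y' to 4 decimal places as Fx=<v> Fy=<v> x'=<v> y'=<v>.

F_att = 1/4·(g−p) = 1/4·(8,-13) = (2.0000,-3.2500)
o1: d²=194 > ρ²=40 → inactive
o2: d²=45 > ρ²=40 → inactive
o3: d²=9 ≤ ρ²=40; F_rep = 36·(-3,0)/9² = (-1.3333,0.0000)
F = F_att + ΣF_rep = (0.6667,-3.2500)
p' = p + 1/10·F = (2.0667,2.6750)

Fx=0.6667 Fy=-3.2500 x'=2.0667 y'=2.6750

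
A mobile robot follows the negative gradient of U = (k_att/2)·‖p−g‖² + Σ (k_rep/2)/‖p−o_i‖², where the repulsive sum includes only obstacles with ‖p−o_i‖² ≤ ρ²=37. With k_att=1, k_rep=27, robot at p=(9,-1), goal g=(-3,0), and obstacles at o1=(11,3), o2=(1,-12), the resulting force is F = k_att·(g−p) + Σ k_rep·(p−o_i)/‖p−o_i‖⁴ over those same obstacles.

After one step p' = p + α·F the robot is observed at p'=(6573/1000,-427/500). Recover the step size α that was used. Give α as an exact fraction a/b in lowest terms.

F_att = 1·(g−p) = 1·(-12,1) = (-12.0000,1.0000)
o1: d²=20 ≤ ρ²=37; F_rep = 27·(-2,-4)/20² = (-0.1350,-0.2700)
o2: d²=185 > ρ²=37 → inactive
F = F_att + ΣF_rep = (-12.1350,0.7300)
Δp = p'−p = (-2.4270,0.1460); α = Δx/Fx = (-2427/1000) / (-2427/200) = 1/5
check: Δy/Fy = (73/500) / (73/100) = 1/5 ✓

α = 1/5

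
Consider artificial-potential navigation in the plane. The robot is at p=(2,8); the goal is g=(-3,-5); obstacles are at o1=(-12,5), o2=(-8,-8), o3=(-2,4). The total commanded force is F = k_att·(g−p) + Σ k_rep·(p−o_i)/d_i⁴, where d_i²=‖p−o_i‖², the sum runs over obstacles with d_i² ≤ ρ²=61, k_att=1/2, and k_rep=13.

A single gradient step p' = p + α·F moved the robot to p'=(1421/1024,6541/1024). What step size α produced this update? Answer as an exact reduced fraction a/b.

α = 1/4

F_att = 1/2·(g−p) = 1/2·(-5,-13) = (-2.5000,-6.5000)
o1: d²=205 > ρ²=61 → inactive
o2: d²=356 > ρ²=61 → inactive
o3: d²=32 ≤ ρ²=61; F_rep = 13·(4,4)/32² = (0.0508,0.0508)
F = F_att + ΣF_rep = (-2.4492,-6.4492)
Δp = p'−p = (-0.6123,-1.6123); α = Δx/Fx = (-627/1024) / (-627/256) = 1/4
check: Δy/Fy = (-1651/1024) / (-1651/256) = 1/4 ✓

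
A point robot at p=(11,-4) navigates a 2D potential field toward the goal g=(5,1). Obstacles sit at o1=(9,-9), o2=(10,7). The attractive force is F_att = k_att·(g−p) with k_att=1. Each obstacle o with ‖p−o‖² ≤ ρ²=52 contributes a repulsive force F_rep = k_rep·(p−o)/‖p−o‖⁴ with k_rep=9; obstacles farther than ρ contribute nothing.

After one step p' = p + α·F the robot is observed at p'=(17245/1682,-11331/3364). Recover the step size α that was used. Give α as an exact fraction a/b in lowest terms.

F_att = 1·(g−p) = 1·(-6,5) = (-6.0000,5.0000)
o1: d²=29 ≤ ρ²=52; F_rep = 9·(2,5)/29² = (0.0214,0.0535)
o2: d²=122 > ρ²=52 → inactive
F = F_att + ΣF_rep = (-5.9786,5.0535)
Δp = p'−p = (-0.7473,0.6317); α = Δx/Fx = (-1257/1682) / (-5028/841) = 1/8
check: Δy/Fy = (2125/3364) / (4250/841) = 1/8 ✓

α = 1/8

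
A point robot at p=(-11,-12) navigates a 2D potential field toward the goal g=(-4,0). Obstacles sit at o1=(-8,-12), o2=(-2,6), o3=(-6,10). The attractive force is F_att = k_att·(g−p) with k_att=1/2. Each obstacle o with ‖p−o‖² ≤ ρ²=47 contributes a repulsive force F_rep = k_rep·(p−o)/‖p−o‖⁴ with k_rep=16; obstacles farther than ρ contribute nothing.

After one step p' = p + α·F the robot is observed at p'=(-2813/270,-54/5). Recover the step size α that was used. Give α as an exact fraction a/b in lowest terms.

α = 1/5

F_att = 1/2·(g−p) = 1/2·(7,12) = (3.5000,6.0000)
o1: d²=9 ≤ ρ²=47; F_rep = 16·(-3,0)/9² = (-0.5926,0.0000)
o2: d²=405 > ρ²=47 → inactive
o3: d²=509 > ρ²=47 → inactive
F = F_att + ΣF_rep = (2.9074,6.0000)
Δp = p'−p = (0.5815,1.2000); α = Δx/Fx = (157/270) / (157/54) = 1/5
check: Δy/Fy = (6/5) / (6) = 1/5 ✓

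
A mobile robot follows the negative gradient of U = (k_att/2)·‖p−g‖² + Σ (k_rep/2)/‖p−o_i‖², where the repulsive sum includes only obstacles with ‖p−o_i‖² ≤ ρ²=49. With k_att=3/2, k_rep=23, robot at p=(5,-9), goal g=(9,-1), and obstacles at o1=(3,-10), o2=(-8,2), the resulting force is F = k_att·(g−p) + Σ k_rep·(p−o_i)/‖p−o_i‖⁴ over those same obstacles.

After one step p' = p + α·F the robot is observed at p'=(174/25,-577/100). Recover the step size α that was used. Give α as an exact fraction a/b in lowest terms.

α = 1/4

F_att = 3/2·(g−p) = 3/2·(4,8) = (6.0000,12.0000)
o1: d²=5 ≤ ρ²=49; F_rep = 23·(2,1)/5² = (1.8400,0.9200)
o2: d²=290 > ρ²=49 → inactive
F = F_att + ΣF_rep = (7.8400,12.9200)
Δp = p'−p = (1.9600,3.2300); α = Δx/Fx = (49/25) / (196/25) = 1/4
check: Δy/Fy = (323/100) / (323/25) = 1/4 ✓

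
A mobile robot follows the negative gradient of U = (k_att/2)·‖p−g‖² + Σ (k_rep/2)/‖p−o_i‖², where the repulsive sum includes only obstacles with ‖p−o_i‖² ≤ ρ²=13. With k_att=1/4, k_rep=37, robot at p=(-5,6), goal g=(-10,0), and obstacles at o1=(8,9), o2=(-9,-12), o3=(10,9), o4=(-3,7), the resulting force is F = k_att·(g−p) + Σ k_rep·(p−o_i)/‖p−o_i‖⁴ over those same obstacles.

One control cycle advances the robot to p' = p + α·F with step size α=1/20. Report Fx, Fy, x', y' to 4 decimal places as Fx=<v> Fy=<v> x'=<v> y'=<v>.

F_att = 1/4·(g−p) = 1/4·(-5,-6) = (-1.2500,-1.5000)
o1: d²=178 > ρ²=13 → inactive
o2: d²=340 > ρ²=13 → inactive
o3: d²=234 > ρ²=13 → inactive
o4: d²=5 ≤ ρ²=13; F_rep = 37·(-2,-1)/5² = (-2.9600,-1.4800)
F = F_att + ΣF_rep = (-4.2100,-2.9800)
p' = p + 1/20·F = (-5.2105,5.8510)

Fx=-4.2100 Fy=-2.9800 x'=-5.2105 y'=5.8510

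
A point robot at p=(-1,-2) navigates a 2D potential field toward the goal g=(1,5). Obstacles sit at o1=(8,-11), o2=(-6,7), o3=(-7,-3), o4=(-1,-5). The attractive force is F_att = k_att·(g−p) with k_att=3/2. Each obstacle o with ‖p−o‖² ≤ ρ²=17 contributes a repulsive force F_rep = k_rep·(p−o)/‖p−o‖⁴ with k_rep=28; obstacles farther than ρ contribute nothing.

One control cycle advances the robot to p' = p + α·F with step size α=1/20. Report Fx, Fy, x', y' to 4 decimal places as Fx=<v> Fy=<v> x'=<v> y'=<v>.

Fx=3.0000 Fy=11.5370 x'=-0.8500 y'=-1.4231

F_att = 3/2·(g−p) = 3/2·(2,7) = (3.0000,10.5000)
o1: d²=162 > ρ²=17 → inactive
o2: d²=106 > ρ²=17 → inactive
o3: d²=37 > ρ²=17 → inactive
o4: d²=9 ≤ ρ²=17; F_rep = 28·(0,3)/9² = (0.0000,1.0370)
F = F_att + ΣF_rep = (3.0000,11.5370)
p' = p + 1/20·F = (-0.8500,-1.4231)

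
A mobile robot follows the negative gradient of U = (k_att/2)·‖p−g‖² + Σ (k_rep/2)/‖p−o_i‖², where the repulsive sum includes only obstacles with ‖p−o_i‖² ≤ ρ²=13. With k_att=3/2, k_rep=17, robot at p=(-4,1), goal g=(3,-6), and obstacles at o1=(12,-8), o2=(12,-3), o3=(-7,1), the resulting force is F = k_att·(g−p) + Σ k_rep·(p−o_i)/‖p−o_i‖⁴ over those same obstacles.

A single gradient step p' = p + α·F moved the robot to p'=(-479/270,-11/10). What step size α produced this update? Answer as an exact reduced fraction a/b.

α = 1/5

F_att = 3/2·(g−p) = 3/2·(7,-7) = (10.5000,-10.5000)
o1: d²=337 > ρ²=13 → inactive
o2: d²=272 > ρ²=13 → inactive
o3: d²=9 ≤ ρ²=13; F_rep = 17·(3,0)/9² = (0.6296,0.0000)
F = F_att + ΣF_rep = (11.1296,-10.5000)
Δp = p'−p = (2.2259,-2.1000); α = Δx/Fx = (601/270) / (601/54) = 1/5
check: Δy/Fy = (-21/10) / (-21/2) = 1/5 ✓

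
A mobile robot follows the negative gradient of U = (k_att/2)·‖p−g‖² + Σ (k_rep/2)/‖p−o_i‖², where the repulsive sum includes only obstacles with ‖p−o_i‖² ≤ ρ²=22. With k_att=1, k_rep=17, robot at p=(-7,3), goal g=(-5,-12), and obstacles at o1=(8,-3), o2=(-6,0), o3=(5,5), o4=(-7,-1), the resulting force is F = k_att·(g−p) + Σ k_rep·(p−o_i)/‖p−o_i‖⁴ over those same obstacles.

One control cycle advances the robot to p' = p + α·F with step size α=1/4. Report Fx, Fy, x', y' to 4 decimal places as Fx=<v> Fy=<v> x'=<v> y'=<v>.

Fx=1.8300 Fy=-14.2244 x'=-6.5425 y'=-0.5561

F_att = 1·(g−p) = 1·(2,-15) = (2.0000,-15.0000)
o1: d²=261 > ρ²=22 → inactive
o2: d²=10 ≤ ρ²=22; F_rep = 17·(-1,3)/10² = (-0.1700,0.5100)
o3: d²=148 > ρ²=22 → inactive
o4: d²=16 ≤ ρ²=22; F_rep = 17·(0,4)/16² = (0.0000,0.2656)
F = F_att + ΣF_rep = (1.8300,-14.2244)
p' = p + 1/4·F = (-6.5425,-0.5561)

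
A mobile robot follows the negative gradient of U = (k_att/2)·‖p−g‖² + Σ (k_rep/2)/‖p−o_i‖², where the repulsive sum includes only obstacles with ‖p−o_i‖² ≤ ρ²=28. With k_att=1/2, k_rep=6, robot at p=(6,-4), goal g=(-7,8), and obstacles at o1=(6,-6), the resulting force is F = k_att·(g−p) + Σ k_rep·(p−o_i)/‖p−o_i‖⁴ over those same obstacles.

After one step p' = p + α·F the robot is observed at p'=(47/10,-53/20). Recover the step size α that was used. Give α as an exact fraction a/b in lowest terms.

F_att = 1/2·(g−p) = 1/2·(-13,12) = (-6.5000,6.0000)
o1: d²=4 ≤ ρ²=28; F_rep = 6·(0,2)/4² = (0.0000,0.7500)
F = F_att + ΣF_rep = (-6.5000,6.7500)
Δp = p'−p = (-1.3000,1.3500); α = Δx/Fx = (-13/10) / (-13/2) = 1/5
check: Δy/Fy = (27/20) / (27/4) = 1/5 ✓

α = 1/5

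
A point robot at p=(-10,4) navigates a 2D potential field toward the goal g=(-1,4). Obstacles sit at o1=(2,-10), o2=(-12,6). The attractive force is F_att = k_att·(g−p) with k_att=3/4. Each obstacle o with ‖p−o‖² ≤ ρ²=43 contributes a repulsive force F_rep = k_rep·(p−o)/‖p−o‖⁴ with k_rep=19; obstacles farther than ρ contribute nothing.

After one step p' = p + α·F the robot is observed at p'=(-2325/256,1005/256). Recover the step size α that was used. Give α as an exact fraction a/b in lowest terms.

F_att = 3/4·(g−p) = 3/4·(9,0) = (6.7500,0.0000)
o1: d²=340 > ρ²=43 → inactive
o2: d²=8 ≤ ρ²=43; F_rep = 19·(2,-2)/8² = (0.5938,-0.5938)
F = F_att + ΣF_rep = (7.3438,-0.5938)
Δp = p'−p = (0.9180,-0.0742); α = Δx/Fx = (235/256) / (235/32) = 1/8
check: Δy/Fy = (-19/256) / (-19/32) = 1/8 ✓

α = 1/8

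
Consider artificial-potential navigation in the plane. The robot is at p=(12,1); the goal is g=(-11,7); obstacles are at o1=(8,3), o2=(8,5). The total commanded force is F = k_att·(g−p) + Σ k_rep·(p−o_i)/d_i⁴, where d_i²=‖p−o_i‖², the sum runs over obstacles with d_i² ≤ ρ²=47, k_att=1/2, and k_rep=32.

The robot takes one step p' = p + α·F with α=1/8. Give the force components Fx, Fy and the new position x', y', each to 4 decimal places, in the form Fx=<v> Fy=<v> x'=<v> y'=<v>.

F_att = 1/2·(g−p) = 1/2·(-23,6) = (-11.5000,3.0000)
o1: d²=20 ≤ ρ²=47; F_rep = 32·(4,-2)/20² = (0.3200,-0.1600)
o2: d²=32 ≤ ρ²=47; F_rep = 32·(4,-4)/32² = (0.1250,-0.1250)
F = F_att + ΣF_rep = (-11.0550,2.7150)
p' = p + 1/8·F = (10.6181,1.3394)

Fx=-11.0550 Fy=2.7150 x'=10.6181 y'=1.3394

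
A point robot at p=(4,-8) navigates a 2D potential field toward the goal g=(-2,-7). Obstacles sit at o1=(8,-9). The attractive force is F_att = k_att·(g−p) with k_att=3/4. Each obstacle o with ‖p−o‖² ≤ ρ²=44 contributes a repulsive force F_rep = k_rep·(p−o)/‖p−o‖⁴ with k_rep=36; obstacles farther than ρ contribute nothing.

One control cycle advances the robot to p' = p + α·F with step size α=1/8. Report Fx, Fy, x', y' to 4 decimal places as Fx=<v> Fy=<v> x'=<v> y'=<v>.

Fx=-4.9983 Fy=0.8746 x'=3.3752 y'=-7.8907

F_att = 3/4·(g−p) = 3/4·(-6,1) = (-4.5000,0.7500)
o1: d²=17 ≤ ρ²=44; F_rep = 36·(-4,1)/17² = (-0.4983,0.1246)
F = F_att + ΣF_rep = (-4.9983,0.8746)
p' = p + 1/8·F = (3.3752,-7.8907)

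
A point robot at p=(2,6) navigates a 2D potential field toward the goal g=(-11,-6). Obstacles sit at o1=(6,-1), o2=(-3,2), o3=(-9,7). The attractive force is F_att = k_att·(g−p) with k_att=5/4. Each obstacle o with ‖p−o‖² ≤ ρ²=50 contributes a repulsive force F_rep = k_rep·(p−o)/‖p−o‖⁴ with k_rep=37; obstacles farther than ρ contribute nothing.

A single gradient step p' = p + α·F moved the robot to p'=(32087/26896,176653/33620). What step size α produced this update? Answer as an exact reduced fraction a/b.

α = 1/20

F_att = 5/4·(g−p) = 5/4·(-13,-12) = (-16.2500,-15.0000)
o1: d²=65 > ρ²=50 → inactive
o2: d²=41 ≤ ρ²=50; F_rep = 37·(5,4)/41² = (0.1101,0.0880)
o3: d²=122 > ρ²=50 → inactive
F = F_att + ΣF_rep = (-16.1399,-14.9120)
Δp = p'−p = (-0.8070,-0.7456); α = Δx/Fx = (-21705/26896) / (-108525/6724) = 1/20
check: Δy/Fy = (-25067/33620) / (-25067/1681) = 1/20 ✓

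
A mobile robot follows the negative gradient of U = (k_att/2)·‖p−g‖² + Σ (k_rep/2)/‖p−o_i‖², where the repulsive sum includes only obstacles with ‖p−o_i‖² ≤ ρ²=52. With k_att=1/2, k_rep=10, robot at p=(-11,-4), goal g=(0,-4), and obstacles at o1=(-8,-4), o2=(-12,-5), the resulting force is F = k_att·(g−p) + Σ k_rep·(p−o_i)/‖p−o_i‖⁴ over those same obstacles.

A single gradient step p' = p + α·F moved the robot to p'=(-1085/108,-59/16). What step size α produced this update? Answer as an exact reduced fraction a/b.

α = 1/8

F_att = 1/2·(g−p) = 1/2·(11,0) = (5.5000,0.0000)
o1: d²=9 ≤ ρ²=52; F_rep = 10·(-3,0)/9² = (-0.3704,0.0000)
o2: d²=2 ≤ ρ²=52; F_rep = 10·(1,1)/2² = (2.5000,2.5000)
F = F_att + ΣF_rep = (7.6296,2.5000)
Δp = p'−p = (0.9537,0.3125); α = Δx/Fx = (103/108) / (206/27) = 1/8
check: Δy/Fy = (5/16) / (5/2) = 1/8 ✓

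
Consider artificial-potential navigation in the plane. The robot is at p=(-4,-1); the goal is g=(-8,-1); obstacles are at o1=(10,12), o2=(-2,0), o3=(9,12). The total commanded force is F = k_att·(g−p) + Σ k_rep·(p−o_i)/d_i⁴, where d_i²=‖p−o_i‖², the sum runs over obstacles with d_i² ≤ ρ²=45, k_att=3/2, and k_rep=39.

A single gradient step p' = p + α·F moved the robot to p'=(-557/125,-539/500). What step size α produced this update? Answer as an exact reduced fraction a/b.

α = 1/20

F_att = 3/2·(g−p) = 3/2·(-4,0) = (-6.0000,0.0000)
o1: d²=365 > ρ²=45 → inactive
o2: d²=5 ≤ ρ²=45; F_rep = 39·(-2,-1)/5² = (-3.1200,-1.5600)
o3: d²=338 > ρ²=45 → inactive
F = F_att + ΣF_rep = (-9.1200,-1.5600)
Δp = p'−p = (-0.4560,-0.0780); α = Δx/Fx = (-57/125) / (-228/25) = 1/20
check: Δy/Fy = (-39/500) / (-39/25) = 1/20 ✓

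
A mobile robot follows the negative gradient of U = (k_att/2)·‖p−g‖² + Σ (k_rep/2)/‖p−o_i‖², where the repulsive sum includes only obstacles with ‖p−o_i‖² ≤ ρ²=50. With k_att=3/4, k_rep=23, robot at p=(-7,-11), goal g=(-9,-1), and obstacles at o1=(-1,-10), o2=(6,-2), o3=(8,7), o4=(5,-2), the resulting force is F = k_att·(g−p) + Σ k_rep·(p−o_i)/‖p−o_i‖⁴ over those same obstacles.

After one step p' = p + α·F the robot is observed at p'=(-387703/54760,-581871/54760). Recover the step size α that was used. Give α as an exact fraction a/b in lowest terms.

α = 1/20

F_att = 3/4·(g−p) = 3/4·(-2,10) = (-1.5000,7.5000)
o1: d²=37 ≤ ρ²=50; F_rep = 23·(-6,-1)/37² = (-0.1008,-0.0168)
o2: d²=250 > ρ²=50 → inactive
o3: d²=549 > ρ²=50 → inactive
o4: d²=225 > ρ²=50 → inactive
F = F_att + ΣF_rep = (-1.6008,7.4832)
Δp = p'−p = (-0.0800,0.3742); α = Δx/Fx = (-4383/54760) / (-4383/2738) = 1/20
check: Δy/Fy = (20489/54760) / (20489/2738) = 1/20 ✓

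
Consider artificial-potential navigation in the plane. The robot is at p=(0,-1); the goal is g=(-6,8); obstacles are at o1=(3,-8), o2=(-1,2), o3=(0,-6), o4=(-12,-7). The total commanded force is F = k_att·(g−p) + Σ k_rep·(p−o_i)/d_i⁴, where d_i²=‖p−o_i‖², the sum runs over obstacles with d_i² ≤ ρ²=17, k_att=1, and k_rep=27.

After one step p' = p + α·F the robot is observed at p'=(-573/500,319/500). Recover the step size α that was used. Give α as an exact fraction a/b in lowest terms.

F_att = 1·(g−p) = 1·(-6,9) = (-6.0000,9.0000)
o1: d²=58 > ρ²=17 → inactive
o2: d²=10 ≤ ρ²=17; F_rep = 27·(1,-3)/10² = (0.2700,-0.8100)
o3: d²=25 > ρ²=17 → inactive
o4: d²=180 > ρ²=17 → inactive
F = F_att + ΣF_rep = (-5.7300,8.1900)
Δp = p'−p = (-1.1460,1.6380); α = Δx/Fx = (-573/500) / (-573/100) = 1/5
check: Δy/Fy = (819/500) / (819/100) = 1/5 ✓

α = 1/5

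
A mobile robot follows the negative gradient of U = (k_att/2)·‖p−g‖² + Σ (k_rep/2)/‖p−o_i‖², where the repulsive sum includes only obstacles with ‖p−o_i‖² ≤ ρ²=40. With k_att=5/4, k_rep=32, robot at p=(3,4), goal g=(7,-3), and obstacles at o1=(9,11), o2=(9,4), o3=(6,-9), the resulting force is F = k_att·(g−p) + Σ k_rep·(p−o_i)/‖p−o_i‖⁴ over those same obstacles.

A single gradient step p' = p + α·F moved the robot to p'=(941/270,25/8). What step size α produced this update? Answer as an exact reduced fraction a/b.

α = 1/10

F_att = 5/4·(g−p) = 5/4·(4,-7) = (5.0000,-8.7500)
o1: d²=85 > ρ²=40 → inactive
o2: d²=36 ≤ ρ²=40; F_rep = 32·(-6,0)/36² = (-0.1481,0.0000)
o3: d²=178 > ρ²=40 → inactive
F = F_att + ΣF_rep = (4.8519,-8.7500)
Δp = p'−p = (0.4852,-0.8750); α = Δx/Fx = (131/270) / (131/27) = 1/10
check: Δy/Fy = (-7/8) / (-35/4) = 1/10 ✓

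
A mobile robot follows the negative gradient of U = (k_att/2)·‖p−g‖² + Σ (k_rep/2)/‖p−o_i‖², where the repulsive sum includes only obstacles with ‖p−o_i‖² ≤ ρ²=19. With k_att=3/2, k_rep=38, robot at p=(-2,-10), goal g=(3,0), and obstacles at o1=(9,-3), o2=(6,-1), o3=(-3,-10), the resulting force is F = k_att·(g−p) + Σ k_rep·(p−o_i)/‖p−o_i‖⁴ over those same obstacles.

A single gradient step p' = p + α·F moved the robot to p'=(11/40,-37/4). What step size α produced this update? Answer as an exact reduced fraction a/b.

α = 1/20

F_att = 3/2·(g−p) = 3/2·(5,10) = (7.5000,15.0000)
o1: d²=170 > ρ²=19 → inactive
o2: d²=145 > ρ²=19 → inactive
o3: d²=1 ≤ ρ²=19; F_rep = 38·(1,0)/1² = (38.0000,0.0000)
F = F_att + ΣF_rep = (45.5000,15.0000)
Δp = p'−p = (2.2750,0.7500); α = Δx/Fx = (91/40) / (91/2) = 1/20
check: Δy/Fy = (3/4) / (15) = 1/20 ✓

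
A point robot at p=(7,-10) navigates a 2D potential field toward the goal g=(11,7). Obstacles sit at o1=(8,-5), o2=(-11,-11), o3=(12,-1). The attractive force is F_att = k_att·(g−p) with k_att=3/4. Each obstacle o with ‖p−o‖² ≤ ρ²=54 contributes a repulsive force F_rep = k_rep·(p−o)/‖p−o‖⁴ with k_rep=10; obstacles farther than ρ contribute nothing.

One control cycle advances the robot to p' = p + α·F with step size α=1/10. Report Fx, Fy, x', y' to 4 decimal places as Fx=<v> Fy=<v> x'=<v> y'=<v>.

F_att = 3/4·(g−p) = 3/4·(4,17) = (3.0000,12.7500)
o1: d²=26 ≤ ρ²=54; F_rep = 10·(-1,-5)/26² = (-0.0148,-0.0740)
o2: d²=325 > ρ²=54 → inactive
o3: d²=106 > ρ²=54 → inactive
F = F_att + ΣF_rep = (2.9852,12.6760)
p' = p + 1/10·F = (7.2985,-8.7324)

Fx=2.9852 Fy=12.6760 x'=7.2985 y'=-8.7324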